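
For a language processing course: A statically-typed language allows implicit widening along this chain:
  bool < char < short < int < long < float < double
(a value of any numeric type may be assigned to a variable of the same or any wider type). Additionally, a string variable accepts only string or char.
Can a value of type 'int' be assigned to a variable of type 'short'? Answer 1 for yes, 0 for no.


Target variable type: short
Source value type: int
Numeric ranks: int=3, short=2
Widening allowed iff rank(source) <= rank(target): 3 <= 2? No
Result: 0

0


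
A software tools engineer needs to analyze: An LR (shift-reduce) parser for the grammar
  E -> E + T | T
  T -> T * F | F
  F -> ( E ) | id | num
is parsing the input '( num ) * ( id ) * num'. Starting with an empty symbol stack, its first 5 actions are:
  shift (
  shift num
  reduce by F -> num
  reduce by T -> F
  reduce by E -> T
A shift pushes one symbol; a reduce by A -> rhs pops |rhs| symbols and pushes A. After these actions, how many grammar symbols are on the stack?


Tracking the symbol stack through each action:
  Action 1: shift '(' : push -> stack = [(] (size 1)
  Action 2: shift 'num' : push -> stack = [(, num] (size 2)
  Action 3: reduce by F -> num : pop 1, push F -> stack = [(, F] (size 2)
  Action 4: reduce by T -> F : pop 1, push T -> stack = [(, T] (size 2)
  Action 5: reduce by E -> T : pop 1, push E -> stack = [(, E] (size 2)
Final stack size: 2

2


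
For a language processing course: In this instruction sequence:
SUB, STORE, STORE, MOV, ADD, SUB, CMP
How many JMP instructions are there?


Scanning instruction sequence for JMP:
  Position 1: SUB
  Position 2: STORE
  Position 3: STORE
  Position 4: MOV
  Position 5: ADD
  Position 6: SUB
  Position 7: CMP
Matches at positions: []
Total JMP count: 0

0


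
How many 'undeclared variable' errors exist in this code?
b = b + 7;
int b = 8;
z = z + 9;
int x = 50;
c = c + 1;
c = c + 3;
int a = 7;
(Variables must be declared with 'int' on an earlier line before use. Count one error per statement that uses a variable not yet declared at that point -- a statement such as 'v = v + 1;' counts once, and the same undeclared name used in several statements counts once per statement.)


Scanning code line by line:
  Line 1: use 'b' -> ERROR (undeclared)
  Line 2: declare 'b' -> declared = ['b']
  Line 3: use 'z' -> ERROR (undeclared)
  Line 4: declare 'x' -> declared = ['b', 'x']
  Line 5: use 'c' -> ERROR (undeclared)
  Line 6: use 'c' -> ERROR (undeclared)
  Line 7: declare 'a' -> declared = ['a', 'b', 'x']
Total undeclared variable errors: 4

4


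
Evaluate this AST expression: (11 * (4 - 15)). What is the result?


Expression: (11 * (4 - 15))
Evaluating step by step:
  4 - 15 = -11
  11 * -11 = -121
Result: -121

-121


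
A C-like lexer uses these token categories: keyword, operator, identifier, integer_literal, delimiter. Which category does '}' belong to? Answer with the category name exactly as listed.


Token: '}'
Checking categories:
  identifier: no
  integer_literal: no
  operator: no
  keyword: no
  delimiter: YES
Category: delimiter

delimiter


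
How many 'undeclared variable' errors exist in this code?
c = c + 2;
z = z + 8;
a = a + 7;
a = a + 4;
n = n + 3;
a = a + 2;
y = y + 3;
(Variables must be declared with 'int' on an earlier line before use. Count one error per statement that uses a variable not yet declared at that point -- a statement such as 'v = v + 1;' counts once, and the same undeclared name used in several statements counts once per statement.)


Scanning code line by line:
  Line 1: use 'c' -> ERROR (undeclared)
  Line 2: use 'z' -> ERROR (undeclared)
  Line 3: use 'a' -> ERROR (undeclared)
  Line 4: use 'a' -> ERROR (undeclared)
  Line 5: use 'n' -> ERROR (undeclared)
  Line 6: use 'a' -> ERROR (undeclared)
  Line 7: use 'y' -> ERROR (undeclared)
Total undeclared variable errors: 7

7


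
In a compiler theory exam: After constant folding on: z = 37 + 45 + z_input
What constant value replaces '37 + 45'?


Identifying constant sub-expression:
  Original: z = 37 + 45 + z_input
  37 and 45 are both compile-time constants
  Evaluating: 37 + 45 = 82
  After folding: z = 82 + z_input

82


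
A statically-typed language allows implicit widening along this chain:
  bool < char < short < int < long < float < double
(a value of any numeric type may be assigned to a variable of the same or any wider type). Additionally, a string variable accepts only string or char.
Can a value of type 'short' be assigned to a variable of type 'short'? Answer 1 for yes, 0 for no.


Target variable type: short
Source value type: short
Numeric ranks: short=2, short=2
Widening allowed iff rank(source) <= rank(target): 2 <= 2? Yes
Result: 1

1


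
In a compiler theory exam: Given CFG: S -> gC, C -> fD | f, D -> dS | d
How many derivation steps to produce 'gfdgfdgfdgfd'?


Grammar: S -> gC, C -> fD | f, D -> dS | d
Deriving 'gfdgfdgfdgfd':
Step 1: S -> gC => gC
Step 2: C -> fD => gfD
Step 3: D -> dS => gfdS
Step 4: S -> gC => gfdgC
Step 5: C -> fD => gfdgfD
Step 6: D -> dS => gfdgfdS
Step 7: S -> gC => gfdgfdgC
Step 8: C -> fD => gfdgfdgfD
Step 9: D -> dS => gfdgfdgfdS
Step 10: S -> gC => gfdgfdgfdgC
Step 11: C -> fD => gfdgfdgfdgfD
Step 12: D -> d => gfdgfdgfdgfd
Total derivation steps: 12

12


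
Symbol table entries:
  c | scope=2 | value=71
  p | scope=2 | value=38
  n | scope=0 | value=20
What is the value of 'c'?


Searching symbol table for 'c':
  c | scope=2 | value=71 <- MATCH
  p | scope=2 | value=38
  n | scope=0 | value=20
Found 'c' at scope 2 with value 71

71


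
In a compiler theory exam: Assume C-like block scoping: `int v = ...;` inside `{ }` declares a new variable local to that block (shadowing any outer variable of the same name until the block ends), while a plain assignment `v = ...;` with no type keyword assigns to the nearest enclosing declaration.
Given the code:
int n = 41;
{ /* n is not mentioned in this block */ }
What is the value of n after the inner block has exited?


Analyzing scoping rules:
Outer scope: declares n = 41
Inner block: n is neither redeclared nor assigned -> unchanged
After the block -> 41
Result: 41

41


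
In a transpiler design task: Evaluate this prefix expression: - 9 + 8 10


Parsing prefix expression: - 9 + 8 10
Step 1: Innermost operation '+ 8 10'
  8 + 10 = 18
Step 2: Outer operation '- 9 [18]'
  9 - 18 = -9

-9


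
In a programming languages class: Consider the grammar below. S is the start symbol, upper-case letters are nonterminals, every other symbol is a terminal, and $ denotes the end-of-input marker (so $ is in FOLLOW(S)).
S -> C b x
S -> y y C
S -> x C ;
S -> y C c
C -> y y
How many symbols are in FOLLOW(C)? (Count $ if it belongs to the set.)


S is the start symbol and does not occur in any rule body, so FOLLOW(S) = {$}.
Examining every occurrence of C in a rule body:
  S -> C b x : C is followed by terminal 'b' -> add 'b'
  S -> y y C : C is at the right end -> add FOLLOW(S) = {$}
  S -> x C ; : C is followed by terminal ';' -> add ';'
  S -> y C c : C is followed by terminal 'c' -> add 'c'
  C -> y y : C does not occur in the body -> contributes nothing
FOLLOW(C) = {;, b, c, $}
Count: 4

4


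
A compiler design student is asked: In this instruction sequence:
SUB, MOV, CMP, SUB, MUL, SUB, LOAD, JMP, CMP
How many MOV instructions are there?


Scanning instruction sequence for MOV:
  Position 1: SUB
  Position 2: MOV <- MATCH
  Position 3: CMP
  Position 4: SUB
  Position 5: MUL
  Position 6: SUB
  Position 7: LOAD
  Position 8: JMP
  Position 9: CMP
Matches at positions: [2]
Total MOV count: 1

1


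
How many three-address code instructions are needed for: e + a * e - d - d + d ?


Expression: e + a * e - d - d + d
Generating three-address code (respecting * over +/- precedence):
  Instruction 1: t1 = a * e
  Instruction 2: t2 = e + t1
  Instruction 3: t3 = t2 - d
  Instruction 4: t4 = t3 - d
  Instruction 5: t5 = t4 + d
Total instructions: 5

5


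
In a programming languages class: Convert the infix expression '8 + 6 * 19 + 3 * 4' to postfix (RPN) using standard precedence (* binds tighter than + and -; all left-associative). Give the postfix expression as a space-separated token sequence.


Applying the shunting-yard algorithm:
  Operand 8 -> output
  Push '+' onto operator stack -> op-stack: [+]
  Operand 6 -> output
  Push '*' onto operator stack -> op-stack: [+, *]
  Operand 19 -> output
  See '+' (prec 1); top '*' (prec 2) >= it -> pop '*' to output
  See '+' (prec 1); top '+' (prec 1) >= it -> pop '+' to output
  Push '+' onto operator stack -> op-stack: [+]
  Operand 3 -> output
  Push '*' onto operator stack -> op-stack: [+, *]
  Operand 4 -> output
  End of input: pop '*' to output
  End of input: pop '+' to output
Postfix result: 8 6 19 * + 3 4 * +

8 6 19 * + 3 4 * +


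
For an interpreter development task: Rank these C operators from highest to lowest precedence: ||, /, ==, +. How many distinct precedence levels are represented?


Looking up precedence for each operator:
  || -> precedence 1
  / -> precedence 6
  == -> precedence 3
  + -> precedence 5
Sorted highest to lowest: /, +, ==, ||
Distinct precedence values: [6, 5, 3, 1]
Number of distinct levels: 4

4


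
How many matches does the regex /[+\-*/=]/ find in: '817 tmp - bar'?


Pattern: /[+\-*/=]/ (operators)
Input: '817 tmp - bar'
Scanning for matches:
  Match 1: '-'
Total matches: 1

1


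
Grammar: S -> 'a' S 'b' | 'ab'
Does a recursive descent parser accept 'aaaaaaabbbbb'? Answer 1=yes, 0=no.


Grammar accepts strings of the form a^n b^n (n >= 1)
Word: 'aaaaaaabbbbb'
Counting: 7 a's and 5 b's
Check: 7 == 5? No
Mismatch: a-count != b-count
Rejected

0


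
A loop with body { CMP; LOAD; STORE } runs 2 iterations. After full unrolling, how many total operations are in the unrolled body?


Loop body operations: CMP, LOAD, STORE (3 ops per iteration)
Unrolling 2 iterations:
  Iteration 1: CMP, LOAD, STORE (3 ops)
  Iteration 2: CMP, LOAD, STORE (3 ops)
Total: 2 iterations * 3 ops/iter = 6 operations

6


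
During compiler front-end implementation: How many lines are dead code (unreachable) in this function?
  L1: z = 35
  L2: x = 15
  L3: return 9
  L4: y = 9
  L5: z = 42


Analyzing control flow:
  L1: reachable (before return)
  L2: reachable (before return)
  L3: reachable (return statement)
  L4: DEAD (after return at L3)
  L5: DEAD (after return at L3)
Return at L3, total lines = 5
Dead lines: L4 through L5
Count: 2

2


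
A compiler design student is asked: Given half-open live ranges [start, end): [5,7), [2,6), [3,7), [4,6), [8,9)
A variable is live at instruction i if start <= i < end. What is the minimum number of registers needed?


Live ranges:
  Var0: [5, 7)
  Var1: [2, 6)
  Var2: [3, 7)
  Var3: [4, 6)
  Var4: [8, 9)
Sweep-line events (position, delta, active):
  pos=2 start -> active=1
  pos=3 start -> active=2
  pos=4 start -> active=3
  pos=5 start -> active=4
  pos=6 end -> active=3
  pos=6 end -> active=2
  pos=7 end -> active=1
  pos=7 end -> active=0
  pos=8 start -> active=1
  pos=9 end -> active=0
Maximum simultaneous active: 4
Minimum registers needed: 4

4


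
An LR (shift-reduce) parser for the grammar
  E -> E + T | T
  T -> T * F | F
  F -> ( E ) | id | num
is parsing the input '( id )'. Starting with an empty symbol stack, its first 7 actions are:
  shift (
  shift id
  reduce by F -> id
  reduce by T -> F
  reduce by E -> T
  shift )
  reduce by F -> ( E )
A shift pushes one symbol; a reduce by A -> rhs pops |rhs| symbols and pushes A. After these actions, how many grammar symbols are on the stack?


Tracking the symbol stack through each action:
  Action 1: shift '(' : push -> stack = [(] (size 1)
  Action 2: shift 'id' : push -> stack = [(, id] (size 2)
  Action 3: reduce by F -> id : pop 1, push F -> stack = [(, F] (size 2)
  Action 4: reduce by T -> F : pop 1, push T -> stack = [(, T] (size 2)
  Action 5: reduce by E -> T : pop 1, push E -> stack = [(, E] (size 2)
  Action 6: shift ')' : push -> stack = [(, E, )] (size 3)
  Action 7: reduce by F -> ( E ) : pop 3, push F -> stack = [F] (size 1)
Final stack size: 1

1


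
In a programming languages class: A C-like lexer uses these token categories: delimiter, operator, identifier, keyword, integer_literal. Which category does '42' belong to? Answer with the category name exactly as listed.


Token: '42'
Checking categories:
  identifier: no
  integer_literal: YES
  operator: no
  keyword: no
  delimiter: no
Category: integer_literal

integer_literal


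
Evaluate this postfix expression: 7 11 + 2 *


Processing tokens left to right:
Push 7, Push 11
Pop 7 and 11, compute 7 + 11 = 18, push 18
Push 2
Pop 18 and 2, compute 18 * 2 = 36, push 36
Stack result: 36

36


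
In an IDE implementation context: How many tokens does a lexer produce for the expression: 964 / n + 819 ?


Scanning '964 / n + 819'
Token 1: '964' -> integer_literal
Token 2: '/' -> operator
Token 3: 'n' -> identifier
Token 4: '+' -> operator
Token 5: '819' -> integer_literal
Total tokens: 5

5


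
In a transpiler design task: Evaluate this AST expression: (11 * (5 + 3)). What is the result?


Expression: (11 * (5 + 3))
Evaluating step by step:
  5 + 3 = 8
  11 * 8 = 88
Result: 88

88


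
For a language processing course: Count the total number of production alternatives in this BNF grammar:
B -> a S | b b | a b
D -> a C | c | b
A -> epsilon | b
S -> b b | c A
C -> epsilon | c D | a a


Counting alternatives per rule:
  B: 3 alternative(s)
  D: 3 alternative(s)
  A: 2 alternative(s)
  S: 2 alternative(s)
  C: 3 alternative(s)
Sum: 3 + 3 + 2 + 2 + 3 = 13

13


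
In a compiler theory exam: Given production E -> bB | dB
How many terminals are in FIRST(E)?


Production: E -> bB | dB
Examining each alternative for leading terminals:
  E -> bB : first terminal = 'b'
  E -> dB : first terminal = 'd'
FIRST(E) = {b, d}
Count: 2

2


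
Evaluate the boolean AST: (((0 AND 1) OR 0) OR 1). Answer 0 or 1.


Step 1: Evaluate inner node
  0 AND 1 = 0
Step 2: Evaluate next node
  0 OR 0 = 0
Step 3: Evaluate root node
  0 OR 1 = 1

1


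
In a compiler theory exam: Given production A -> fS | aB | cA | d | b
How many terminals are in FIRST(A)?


Production: A -> fS | aB | cA | d | b
Examining each alternative for leading terminals:
  A -> fS : first terminal = 'f'
  A -> aB : first terminal = 'a'
  A -> cA : first terminal = 'c'
  A -> d : first terminal = 'd'
  A -> b : first terminal = 'b'
FIRST(A) = {a, b, c, d, f}
Count: 5

5


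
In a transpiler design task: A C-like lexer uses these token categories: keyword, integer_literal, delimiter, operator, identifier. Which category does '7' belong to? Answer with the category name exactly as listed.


Token: '7'
Checking categories:
  identifier: no
  integer_literal: YES
  operator: no
  keyword: no
  delimiter: no
Category: integer_literal

integer_literal


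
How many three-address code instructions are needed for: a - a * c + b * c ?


Expression: a - a * c + b * c
Generating three-address code (respecting * over +/- precedence):
  Instruction 1: t1 = a * c
  Instruction 2: t2 = b * c
  Instruction 3: t3 = a - t1
  Instruction 4: t4 = t3 + t2
Total instructions: 4

4


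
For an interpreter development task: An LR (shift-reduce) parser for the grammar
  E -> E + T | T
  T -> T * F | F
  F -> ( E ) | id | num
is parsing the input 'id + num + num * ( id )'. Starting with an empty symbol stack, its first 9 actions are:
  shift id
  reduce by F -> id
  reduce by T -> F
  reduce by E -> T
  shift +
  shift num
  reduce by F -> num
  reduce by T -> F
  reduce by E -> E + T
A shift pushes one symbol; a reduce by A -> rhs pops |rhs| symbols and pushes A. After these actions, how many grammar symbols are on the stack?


Tracking the symbol stack through each action:
  Action 1: shift 'id' : push -> stack = [id] (size 1)
  Action 2: reduce by F -> id : pop 1, push F -> stack = [F] (size 1)
  Action 3: reduce by T -> F : pop 1, push T -> stack = [T] (size 1)
  Action 4: reduce by E -> T : pop 1, push E -> stack = [E] (size 1)
  Action 5: shift '+' : push -> stack = [E, +] (size 2)
  Action 6: shift 'num' : push -> stack = [E, +, num] (size 3)
  Action 7: reduce by F -> num : pop 1, push F -> stack = [E, +, F] (size 3)
  Action 8: reduce by T -> F : pop 1, push T -> stack = [E, +, T] (size 3)
  Action 9: reduce by E -> E + T : pop 3, push E -> stack = [E] (size 1)
Final stack size: 1

1


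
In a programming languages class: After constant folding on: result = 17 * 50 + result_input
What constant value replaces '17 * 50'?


Identifying constant sub-expression:
  Original: result = 17 * 50 + result_input
  17 and 50 are both compile-time constants
  Evaluating: 17 * 50 = 850
  After folding: result = 850 + result_input

850


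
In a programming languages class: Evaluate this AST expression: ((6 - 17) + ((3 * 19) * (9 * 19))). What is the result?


Expression: ((6 - 17) + ((3 * 19) * (9 * 19)))
Evaluating step by step:
  6 - 17 = -11
  3 * 19 = 57
  9 * 19 = 171
  57 * 171 = 9747
  -11 + 9747 = 9736
Result: 9736

9736


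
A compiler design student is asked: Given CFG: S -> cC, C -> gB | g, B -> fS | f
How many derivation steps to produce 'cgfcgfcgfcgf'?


Grammar: S -> cC, C -> gB | g, B -> fS | f
Deriving 'cgfcgfcgfcgf':
Step 1: S -> cC => cC
Step 2: C -> gB => cgB
Step 3: B -> fS => cgfS
Step 4: S -> cC => cgfcC
Step 5: C -> gB => cgfcgB
Step 6: B -> fS => cgfcgfS
Step 7: S -> cC => cgfcgfcC
Step 8: C -> gB => cgfcgfcgB
Step 9: B -> fS => cgfcgfcgfS
Step 10: S -> cC => cgfcgfcgfcC
Step 11: C -> gB => cgfcgfcgfcgB
Step 12: B -> f => cgfcgfcgfcgf
Total derivation steps: 12

12


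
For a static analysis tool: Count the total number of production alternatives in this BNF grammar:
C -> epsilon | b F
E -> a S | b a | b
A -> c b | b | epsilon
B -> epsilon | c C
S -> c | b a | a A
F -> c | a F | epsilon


Counting alternatives per rule:
  C: 2 alternative(s)
  E: 3 alternative(s)
  A: 3 alternative(s)
  B: 2 alternative(s)
  S: 3 alternative(s)
  F: 3 alternative(s)
Sum: 2 + 3 + 3 + 2 + 3 + 3 = 16

16


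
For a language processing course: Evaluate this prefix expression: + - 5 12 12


Parsing prefix expression: + - 5 12 12
Step 1: Innermost operation '- 5 12'
  5 - 12 = -7
Step 2: Outer operation '+ [-7] 12'
  -7 + 12 = 5

5


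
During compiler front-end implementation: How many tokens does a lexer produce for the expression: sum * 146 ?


Scanning 'sum * 146'
Token 1: 'sum' -> identifier
Token 2: '*' -> operator
Token 3: '146' -> integer_literal
Total tokens: 3

3


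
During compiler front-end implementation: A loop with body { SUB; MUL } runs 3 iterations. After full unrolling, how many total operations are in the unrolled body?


Loop body operations: SUB, MUL (2 ops per iteration)
Unrolling 3 iterations:
  Iteration 1: SUB, MUL (2 ops)
  Iteration 2: SUB, MUL (2 ops)
  Iteration 3: SUB, MUL (2 ops)
Total: 3 iterations * 2 ops/iter = 6 operations

6


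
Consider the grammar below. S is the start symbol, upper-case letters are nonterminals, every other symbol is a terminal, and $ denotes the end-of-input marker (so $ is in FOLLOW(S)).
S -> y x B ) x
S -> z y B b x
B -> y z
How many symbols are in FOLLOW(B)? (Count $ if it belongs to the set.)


S is the start symbol and does not occur in any rule body, so FOLLOW(S) = {$}.
Examining every occurrence of B in a rule body:
  S -> y x B ) x : B is followed by terminal ')' -> add ')'
  S -> z y B b x : B is followed by terminal 'b' -> add 'b'
  B -> y z : B does not occur in the body -> contributes nothing
FOLLOW(B) = {), b}
Count: 2

2


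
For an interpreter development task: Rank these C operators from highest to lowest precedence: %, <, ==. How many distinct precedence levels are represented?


Looking up precedence for each operator:
  % -> precedence 6
  < -> precedence 4
  == -> precedence 3
Sorted highest to lowest: %, <, ==
Distinct precedence values: [6, 4, 3]
Number of distinct levels: 3

3


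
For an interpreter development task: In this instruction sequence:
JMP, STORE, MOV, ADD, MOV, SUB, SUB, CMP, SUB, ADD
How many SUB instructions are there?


Scanning instruction sequence for SUB:
  Position 1: JMP
  Position 2: STORE
  Position 3: MOV
  Position 4: ADD
  Position 5: MOV
  Position 6: SUB <- MATCH
  Position 7: SUB <- MATCH
  Position 8: CMP
  Position 9: SUB <- MATCH
  Position 10: ADD
Matches at positions: [6, 7, 9]
Total SUB count: 3

3


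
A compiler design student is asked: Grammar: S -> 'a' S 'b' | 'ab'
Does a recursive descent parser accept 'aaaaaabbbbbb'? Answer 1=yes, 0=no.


Grammar accepts strings of the form a^n b^n (n >= 1)
Word: 'aaaaaabbbbbb'
Counting: 6 a's and 6 b's
Check: 6 == 6? Yes
Derivation (S -> aSb applied 5 time(s), then S -> ab): S => aSb => aaSbb => aaaSbbb => aaaaSbbbb => aaaaaSbbbbb => aaaaaabbbbbb
Accepted

1


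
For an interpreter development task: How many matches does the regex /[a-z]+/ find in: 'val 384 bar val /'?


Pattern: /[a-z]+/ (identifiers)
Input: 'val 384 bar val /'
Scanning for matches:
  Match 1: 'val'
  Match 2: 'bar'
  Match 3: 'val'
Total matches: 3

3


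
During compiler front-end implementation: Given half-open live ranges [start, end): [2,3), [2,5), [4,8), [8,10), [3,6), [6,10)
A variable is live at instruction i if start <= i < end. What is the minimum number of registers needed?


Live ranges:
  Var0: [2, 3)
  Var1: [2, 5)
  Var2: [4, 8)
  Var3: [8, 10)
  Var4: [3, 6)
  Var5: [6, 10)
Sweep-line events (position, delta, active):
  pos=2 start -> active=1
  pos=2 start -> active=2
  pos=3 end -> active=1
  pos=3 start -> active=2
  pos=4 start -> active=3
  pos=5 end -> active=2
  pos=6 end -> active=1
  pos=6 start -> active=2
  pos=8 end -> active=1
  pos=8 start -> active=2
  pos=10 end -> active=1
  pos=10 end -> active=0
Maximum simultaneous active: 3
Minimum registers needed: 3

3


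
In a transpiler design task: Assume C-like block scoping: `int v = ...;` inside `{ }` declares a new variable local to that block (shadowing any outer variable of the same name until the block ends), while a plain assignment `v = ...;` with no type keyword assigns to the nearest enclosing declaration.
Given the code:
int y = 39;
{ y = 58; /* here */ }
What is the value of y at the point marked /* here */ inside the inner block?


Analyzing scoping rules:
Outer scope: declares y = 39
Inner block: 'y = 58;' has no type keyword, so it is an assignment to the outer y (no shadowing)
Inside the block, after the assignment -> 58
Result: 58

58


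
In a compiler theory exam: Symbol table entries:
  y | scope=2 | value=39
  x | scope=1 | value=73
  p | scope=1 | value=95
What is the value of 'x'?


Searching symbol table for 'x':
  y | scope=2 | value=39
  x | scope=1 | value=73 <- MATCH
  p | scope=1 | value=95
Found 'x' at scope 1 with value 73

73


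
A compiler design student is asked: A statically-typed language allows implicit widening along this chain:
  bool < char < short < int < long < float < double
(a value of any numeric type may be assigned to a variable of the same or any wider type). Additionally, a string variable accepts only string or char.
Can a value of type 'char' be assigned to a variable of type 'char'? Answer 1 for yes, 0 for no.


Target variable type: char
Source value type: char
Numeric ranks: char=1, char=1
Widening allowed iff rank(source) <= rank(target): 1 <= 1? Yes
Result: 1

1


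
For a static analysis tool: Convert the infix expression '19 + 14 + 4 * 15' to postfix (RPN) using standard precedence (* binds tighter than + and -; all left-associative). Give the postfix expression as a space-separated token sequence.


Applying the shunting-yard algorithm:
  Operand 19 -> output
  Push '+' onto operator stack -> op-stack: [+]
  Operand 14 -> output
  See '+' (prec 1); top '+' (prec 1) >= it -> pop '+' to output
  Push '+' onto operator stack -> op-stack: [+]
  Operand 4 -> output
  Push '*' onto operator stack -> op-stack: [+, *]
  Operand 15 -> output
  End of input: pop '*' to output
  End of input: pop '+' to output
Postfix result: 19 14 + 4 15 * +

19 14 + 4 15 * +


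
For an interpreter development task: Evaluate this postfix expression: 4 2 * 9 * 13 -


Processing tokens left to right:
Push 4, Push 2
Pop 4 and 2, compute 4 * 2 = 8, push 8
Push 9
Pop 8 and 9, compute 8 * 9 = 72, push 72
Push 13
Pop 72 and 13, compute 72 - 13 = 59, push 59
Stack result: 59

59


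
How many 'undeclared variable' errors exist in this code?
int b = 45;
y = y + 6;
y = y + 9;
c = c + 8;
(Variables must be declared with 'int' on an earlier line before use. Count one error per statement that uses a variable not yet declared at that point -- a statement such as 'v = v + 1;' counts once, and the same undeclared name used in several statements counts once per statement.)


Scanning code line by line:
  Line 1: declare 'b' -> declared = ['b']
  Line 2: use 'y' -> ERROR (undeclared)
  Line 3: use 'y' -> ERROR (undeclared)
  Line 4: use 'c' -> ERROR (undeclared)
Total undeclared variable errors: 3

3


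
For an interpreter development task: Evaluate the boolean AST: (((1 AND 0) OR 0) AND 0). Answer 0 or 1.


Step 1: Evaluate inner node
  1 AND 0 = 0
Step 2: Evaluate next node
  0 OR 0 = 0
Step 3: Evaluate root node
  0 AND 0 = 0

0


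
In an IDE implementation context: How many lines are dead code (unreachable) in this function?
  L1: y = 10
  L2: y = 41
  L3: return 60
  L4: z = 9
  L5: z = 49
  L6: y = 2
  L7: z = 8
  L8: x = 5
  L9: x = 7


Analyzing control flow:
  L1: reachable (before return)
  L2: reachable (before return)
  L3: reachable (return statement)
  L4: DEAD (after return at L3)
  L5: DEAD (after return at L3)
  L6: DEAD (after return at L3)
  L7: DEAD (after return at L3)
  L8: DEAD (after return at L3)
  L9: DEAD (after return at L3)
Return at L3, total lines = 9
Dead lines: L4 through L9
Count: 6

6


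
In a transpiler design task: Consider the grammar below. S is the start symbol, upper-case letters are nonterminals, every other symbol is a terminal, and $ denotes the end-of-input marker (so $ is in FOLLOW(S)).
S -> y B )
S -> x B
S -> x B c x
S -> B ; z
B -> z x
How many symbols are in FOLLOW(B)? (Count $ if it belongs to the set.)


S is the start symbol and does not occur in any rule body, so FOLLOW(S) = {$}.
Examining every occurrence of B in a rule body:
  S -> y B ) : B is followed by terminal ')' -> add ')'
  S -> x B : B is at the right end -> add FOLLOW(S) = {$}
  S -> x B c x : B is followed by terminal 'c' -> add 'c'
  S -> B ; z : B is followed by terminal ';' -> add ';'
  B -> z x : B does not occur in the body -> contributes nothing
FOLLOW(B) = {), ;, c, $}
Count: 4

4


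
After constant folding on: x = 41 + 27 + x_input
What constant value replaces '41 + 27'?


Identifying constant sub-expression:
  Original: x = 41 + 27 + x_input
  41 and 27 are both compile-time constants
  Evaluating: 41 + 27 = 68
  After folding: x = 68 + x_input

68


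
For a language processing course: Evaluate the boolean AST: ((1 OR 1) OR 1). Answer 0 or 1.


Step 1: Evaluate inner node
  1 OR 1 = 1
Step 2: Evaluate root node
  1 OR 1 = 1

1


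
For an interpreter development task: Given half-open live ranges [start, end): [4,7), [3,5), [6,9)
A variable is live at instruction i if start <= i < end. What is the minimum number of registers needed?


Live ranges:
  Var0: [4, 7)
  Var1: [3, 5)
  Var2: [6, 9)
Sweep-line events (position, delta, active):
  pos=3 start -> active=1
  pos=4 start -> active=2
  pos=5 end -> active=1
  pos=6 start -> active=2
  pos=7 end -> active=1
  pos=9 end -> active=0
Maximum simultaneous active: 2
Minimum registers needed: 2

2


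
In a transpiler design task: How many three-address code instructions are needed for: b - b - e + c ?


Expression: b - b - e + c
Generating three-address code (respecting * over +/- precedence):
  Instruction 1: t1 = b - b
  Instruction 2: t2 = t1 - e
  Instruction 3: t3 = t2 + c
Total instructions: 3

3


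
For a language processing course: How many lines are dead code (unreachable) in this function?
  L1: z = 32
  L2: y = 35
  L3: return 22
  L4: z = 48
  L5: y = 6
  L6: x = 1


Analyzing control flow:
  L1: reachable (before return)
  L2: reachable (before return)
  L3: reachable (return statement)
  L4: DEAD (after return at L3)
  L5: DEAD (after return at L3)
  L6: DEAD (after return at L3)
Return at L3, total lines = 6
Dead lines: L4 through L6
Count: 3

3


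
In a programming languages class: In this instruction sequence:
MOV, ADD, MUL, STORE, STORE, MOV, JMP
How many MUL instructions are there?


Scanning instruction sequence for MUL:
  Position 1: MOV
  Position 2: ADD
  Position 3: MUL <- MATCH
  Position 4: STORE
  Position 5: STORE
  Position 6: MOV
  Position 7: JMP
Matches at positions: [3]
Total MUL count: 1

1


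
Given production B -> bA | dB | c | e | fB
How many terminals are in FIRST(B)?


Production: B -> bA | dB | c | e | fB
Examining each alternative for leading terminals:
  B -> bA : first terminal = 'b'
  B -> dB : first terminal = 'd'
  B -> c : first terminal = 'c'
  B -> e : first terminal = 'e'
  B -> fB : first terminal = 'f'
FIRST(B) = {b, c, d, e, f}
Count: 5

5


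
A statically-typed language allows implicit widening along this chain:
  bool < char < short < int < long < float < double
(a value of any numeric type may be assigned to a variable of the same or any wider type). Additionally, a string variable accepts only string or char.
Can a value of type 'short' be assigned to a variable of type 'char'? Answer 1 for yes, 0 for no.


Target variable type: char
Source value type: short
Numeric ranks: short=2, char=1
Widening allowed iff rank(source) <= rank(target): 2 <= 1? No
Result: 0

0


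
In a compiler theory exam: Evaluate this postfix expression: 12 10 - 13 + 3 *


Processing tokens left to right:
Push 12, Push 10
Pop 12 and 10, compute 12 - 10 = 2, push 2
Push 13
Pop 2 and 13, compute 2 + 13 = 15, push 15
Push 3
Pop 15 and 3, compute 15 * 3 = 45, push 45
Stack result: 45

45


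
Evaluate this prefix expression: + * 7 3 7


Parsing prefix expression: + * 7 3 7
Step 1: Innermost operation '* 7 3'
  7 * 3 = 21
Step 2: Outer operation '+ [21] 7'
  21 + 7 = 28

28


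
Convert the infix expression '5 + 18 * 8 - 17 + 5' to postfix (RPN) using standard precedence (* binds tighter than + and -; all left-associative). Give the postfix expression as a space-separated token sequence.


Applying the shunting-yard algorithm:
  Operand 5 -> output
  Push '+' onto operator stack -> op-stack: [+]
  Operand 18 -> output
  Push '*' onto operator stack -> op-stack: [+, *]
  Operand 8 -> output
  See '-' (prec 1); top '*' (prec 2) >= it -> pop '*' to output
  See '-' (prec 1); top '+' (prec 1) >= it -> pop '+' to output
  Push '-' onto operator stack -> op-stack: [-]
  Operand 17 -> output
  See '+' (prec 1); top '-' (prec 1) >= it -> pop '-' to output
  Push '+' onto operator stack -> op-stack: [+]
  Operand 5 -> output
  End of input: pop '+' to output
Postfix result: 5 18 8 * + 17 - 5 +

5 18 8 * + 17 - 5 +


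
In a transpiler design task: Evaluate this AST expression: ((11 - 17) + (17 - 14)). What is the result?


Expression: ((11 - 17) + (17 - 14))
Evaluating step by step:
  11 - 17 = -6
  17 - 14 = 3
  -6 + 3 = -3
Result: -3

-3


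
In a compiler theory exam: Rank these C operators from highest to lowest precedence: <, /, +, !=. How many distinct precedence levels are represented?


Looking up precedence for each operator:
  < -> precedence 4
  / -> precedence 6
  + -> precedence 5
  != -> precedence 3
Sorted highest to lowest: /, +, <, !=
Distinct precedence values: [6, 5, 4, 3]
Number of distinct levels: 4

4


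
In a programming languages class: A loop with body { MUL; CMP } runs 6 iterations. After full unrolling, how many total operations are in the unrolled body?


Loop body operations: MUL, CMP (2 ops per iteration)
Unrolling 6 iterations:
  Iteration 1: MUL, CMP (2 ops)
  Iteration 2: MUL, CMP (2 ops)
  Iteration 3: MUL, CMP (2 ops)
  Iteration 4: MUL, CMP (2 ops)
  Iteration 5: MUL, CMP (2 ops)
  Iteration 6: MUL, CMP (2 ops)
Total: 6 iterations * 2 ops/iter = 12 operations

12


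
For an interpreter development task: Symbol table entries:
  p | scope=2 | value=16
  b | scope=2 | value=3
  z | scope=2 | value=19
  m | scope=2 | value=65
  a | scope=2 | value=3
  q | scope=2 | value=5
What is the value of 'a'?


Searching symbol table for 'a':
  p | scope=2 | value=16
  b | scope=2 | value=3
  z | scope=2 | value=19
  m | scope=2 | value=65
  a | scope=2 | value=3 <- MATCH
  q | scope=2 | value=5
Found 'a' at scope 2 with value 3

3


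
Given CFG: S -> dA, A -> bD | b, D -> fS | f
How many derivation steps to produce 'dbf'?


Grammar: S -> dA, A -> bD | b, D -> fS | f
Deriving 'dbf':
Step 1: S -> dA => dA
Step 2: A -> bD => dbD
Step 3: D -> f => dbf
Total derivation steps: 3

3


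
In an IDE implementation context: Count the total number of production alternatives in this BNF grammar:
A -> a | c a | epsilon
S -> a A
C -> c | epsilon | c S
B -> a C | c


Counting alternatives per rule:
  A: 3 alternative(s)
  S: 1 alternative(s)
  C: 3 alternative(s)
  B: 2 alternative(s)
Sum: 3 + 1 + 3 + 2 = 9

9


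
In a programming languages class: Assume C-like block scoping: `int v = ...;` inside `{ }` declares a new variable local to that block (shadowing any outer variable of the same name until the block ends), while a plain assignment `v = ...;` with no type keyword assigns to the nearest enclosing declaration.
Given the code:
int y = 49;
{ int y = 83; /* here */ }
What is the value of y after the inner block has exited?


Analyzing scoping rules:
Outer scope: declares y = 49
Inner block: 'int y = 83;' declares a NEW y that shadows the outer one
When the block exits the inner y goes out of scope; the outer y was never modified -> 49
Result: 49

49


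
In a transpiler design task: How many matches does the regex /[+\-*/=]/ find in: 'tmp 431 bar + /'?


Pattern: /[+\-*/=]/ (operators)
Input: 'tmp 431 bar + /'
Scanning for matches:
  Match 1: '+'
  Match 2: '/'
Total matches: 2

2


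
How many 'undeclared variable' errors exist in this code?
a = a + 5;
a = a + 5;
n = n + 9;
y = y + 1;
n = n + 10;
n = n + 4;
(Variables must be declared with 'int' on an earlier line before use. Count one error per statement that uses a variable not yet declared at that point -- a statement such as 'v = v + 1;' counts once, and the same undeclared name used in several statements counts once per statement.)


Scanning code line by line:
  Line 1: use 'a' -> ERROR (undeclared)
  Line 2: use 'a' -> ERROR (undeclared)
  Line 3: use 'n' -> ERROR (undeclared)
  Line 4: use 'y' -> ERROR (undeclared)
  Line 5: use 'n' -> ERROR (undeclared)
  Line 6: use 'n' -> ERROR (undeclared)
Total undeclared variable errors: 6

6


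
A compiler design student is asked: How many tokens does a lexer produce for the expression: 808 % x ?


Scanning '808 % x'
Token 1: '808' -> integer_literal
Token 2: '%' -> operator
Token 3: 'x' -> identifier
Total tokens: 3

3


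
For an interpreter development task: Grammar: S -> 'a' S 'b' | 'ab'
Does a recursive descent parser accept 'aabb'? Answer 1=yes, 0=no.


Grammar accepts strings of the form a^n b^n (n >= 1)
Word: 'aabb'
Counting: 2 a's and 2 b's
Check: 2 == 2? Yes
Derivation (S -> aSb applied 1 time(s), then S -> ab): S => aSb => aabb
Accepted

1


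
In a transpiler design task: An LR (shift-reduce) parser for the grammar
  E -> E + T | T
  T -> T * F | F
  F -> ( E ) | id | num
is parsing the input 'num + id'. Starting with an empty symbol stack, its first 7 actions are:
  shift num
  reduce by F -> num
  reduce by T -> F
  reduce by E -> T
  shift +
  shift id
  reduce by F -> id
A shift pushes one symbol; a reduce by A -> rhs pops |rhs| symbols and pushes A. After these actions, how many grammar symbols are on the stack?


Tracking the symbol stack through each action:
  Action 1: shift 'num' : push -> stack = [num] (size 1)
  Action 2: reduce by F -> num : pop 1, push F -> stack = [F] (size 1)
  Action 3: reduce by T -> F : pop 1, push T -> stack = [T] (size 1)
  Action 4: reduce by E -> T : pop 1, push E -> stack = [E] (size 1)
  Action 5: shift '+' : push -> stack = [E, +] (size 2)
  Action 6: shift 'id' : push -> stack = [E, +, id] (size 3)
  Action 7: reduce by F -> id : pop 1, push F -> stack = [E, +, F] (size 3)
Final stack size: 3

3


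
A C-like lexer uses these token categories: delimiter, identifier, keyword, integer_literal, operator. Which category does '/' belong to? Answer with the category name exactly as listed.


Token: '/'
Checking categories:
  identifier: no
  integer_literal: no
  operator: YES
  keyword: no
  delimiter: no
Category: operator

operator


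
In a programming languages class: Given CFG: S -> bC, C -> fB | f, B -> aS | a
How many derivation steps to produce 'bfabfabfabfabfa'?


Grammar: S -> bC, C -> fB | f, B -> aS | a
Deriving 'bfabfabfabfabfa':
Step 1: S -> bC => bC
Step 2: C -> fB => bfB
Step 3: B -> aS => bfaS
Step 4: S -> bC => bfabC
Step 5: C -> fB => bfabfB
Step 6: B -> aS => bfabfaS
Step 7: S -> bC => bfabfabC
Step 8: C -> fB => bfabfabfB
Step 9: B -> aS => bfabfabfaS
Step 10: S -> bC => bfabfabfabC
Step 11: C -> fB => bfabfabfabfB
Step 12: B -> aS => bfabfabfabfaS
Step 13: S -> bC => bfabfabfabfabC
Step 14: C -> fB => bfabfabfabfabfB
Step 15: B -> a => bfabfabfabfabfa
Total derivation steps: 15

15


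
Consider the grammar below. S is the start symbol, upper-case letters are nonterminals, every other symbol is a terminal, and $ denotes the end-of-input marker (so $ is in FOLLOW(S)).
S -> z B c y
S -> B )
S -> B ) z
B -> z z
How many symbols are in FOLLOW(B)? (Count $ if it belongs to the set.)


S is the start symbol and does not occur in any rule body, so FOLLOW(S) = {$}.
Examining every occurrence of B in a rule body:
  S -> z B c y : B is followed by terminal 'c' -> add 'c'
  S -> B ) : B is followed by terminal ')' -> add ')'
  S -> B ) z : B is followed by terminal ')' -> add ')' (already in the set)
  B -> z z : B does not occur in the body -> contributes nothing
FOLLOW(B) = {), c}
Count: 2

2


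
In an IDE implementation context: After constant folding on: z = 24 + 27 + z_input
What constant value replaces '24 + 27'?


Identifying constant sub-expression:
  Original: z = 24 + 27 + z_input
  24 and 27 are both compile-time constants
  Evaluating: 24 + 27 = 51
  After folding: z = 51 + z_input

51


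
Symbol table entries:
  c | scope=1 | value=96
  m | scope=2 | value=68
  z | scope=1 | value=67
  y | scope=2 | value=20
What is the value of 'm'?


Searching symbol table for 'm':
  c | scope=1 | value=96
  m | scope=2 | value=68 <- MATCH
  z | scope=1 | value=67
  y | scope=2 | value=20
Found 'm' at scope 2 with value 68

68


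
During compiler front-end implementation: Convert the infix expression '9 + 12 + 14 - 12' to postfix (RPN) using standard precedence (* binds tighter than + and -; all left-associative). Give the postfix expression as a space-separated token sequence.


Applying the shunting-yard algorithm:
  Operand 9 -> output
  Push '+' onto operator stack -> op-stack: [+]
  Operand 12 -> output
  See '+' (prec 1); top '+' (prec 1) >= it -> pop '+' to output
  Push '+' onto operator stack -> op-stack: [+]
  Operand 14 -> output
  See '-' (prec 1); top '+' (prec 1) >= it -> pop '+' to output
  Push '-' onto operator stack -> op-stack: [-]
  Operand 12 -> output
  End of input: pop '-' to output
Postfix result: 9 12 + 14 + 12 -

9 12 + 14 + 12 -


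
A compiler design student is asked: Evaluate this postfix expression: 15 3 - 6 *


Processing tokens left to right:
Push 15, Push 3
Pop 15 and 3, compute 15 - 3 = 12, push 12
Push 6
Pop 12 and 6, compute 12 * 6 = 72, push 72
Stack result: 72

72


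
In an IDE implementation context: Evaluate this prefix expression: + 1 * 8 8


Parsing prefix expression: + 1 * 8 8
Step 1: Innermost operation '* 8 8'
  8 * 8 = 64
Step 2: Outer operation '+ 1 [64]'
  1 + 64 = 65

65
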